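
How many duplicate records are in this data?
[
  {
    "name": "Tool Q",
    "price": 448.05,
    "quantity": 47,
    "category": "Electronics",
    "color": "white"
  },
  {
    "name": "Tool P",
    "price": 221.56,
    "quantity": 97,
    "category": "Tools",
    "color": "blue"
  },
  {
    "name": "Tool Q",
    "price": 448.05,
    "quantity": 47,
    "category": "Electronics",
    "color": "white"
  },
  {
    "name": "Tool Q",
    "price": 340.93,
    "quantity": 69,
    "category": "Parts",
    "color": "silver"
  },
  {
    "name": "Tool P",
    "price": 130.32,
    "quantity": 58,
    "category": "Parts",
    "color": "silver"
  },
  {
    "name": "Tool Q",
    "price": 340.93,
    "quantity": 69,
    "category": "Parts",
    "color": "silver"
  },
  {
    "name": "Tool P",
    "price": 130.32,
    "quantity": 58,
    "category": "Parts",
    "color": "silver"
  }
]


Checking 7 records for duplicates:

  Row 1: Tool Q ($448.05, qty 47)
  Row 2: Tool P ($221.56, qty 97)
  Row 3: Tool Q ($448.05, qty 47) <-- DUPLICATE
  Row 4: Tool Q ($340.93, qty 69)
  Row 5: Tool P ($130.32, qty 58)
  Row 6: Tool Q ($340.93, qty 69) <-- DUPLICATE
  Row 7: Tool P ($130.32, qty 58) <-- DUPLICATE

Duplicates found: 3
Unique records: 4

3 duplicates, 4 unique


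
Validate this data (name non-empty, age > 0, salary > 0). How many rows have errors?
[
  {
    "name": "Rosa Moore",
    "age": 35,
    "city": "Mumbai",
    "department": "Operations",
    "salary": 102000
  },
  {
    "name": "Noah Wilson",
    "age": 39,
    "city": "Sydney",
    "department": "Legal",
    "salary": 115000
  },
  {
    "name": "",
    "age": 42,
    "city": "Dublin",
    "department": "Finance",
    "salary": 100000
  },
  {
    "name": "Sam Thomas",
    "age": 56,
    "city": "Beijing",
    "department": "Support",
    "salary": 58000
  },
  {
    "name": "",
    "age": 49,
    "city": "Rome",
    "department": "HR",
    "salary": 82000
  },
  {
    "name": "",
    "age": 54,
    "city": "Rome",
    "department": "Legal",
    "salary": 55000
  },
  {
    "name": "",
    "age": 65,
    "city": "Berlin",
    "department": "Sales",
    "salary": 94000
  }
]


Validating 7 records:
Rules: name non-empty, age > 0, salary > 0

  Row 1 (Rosa Moore): OK
  Row 2 (Noah Wilson): OK
  Row 3 (???): empty name
  Row 4 (Sam Thomas): OK
  Row 5 (???): empty name
  Row 6 (???): empty name
  Row 7 (???): empty name

Total errors: 4

4 errors


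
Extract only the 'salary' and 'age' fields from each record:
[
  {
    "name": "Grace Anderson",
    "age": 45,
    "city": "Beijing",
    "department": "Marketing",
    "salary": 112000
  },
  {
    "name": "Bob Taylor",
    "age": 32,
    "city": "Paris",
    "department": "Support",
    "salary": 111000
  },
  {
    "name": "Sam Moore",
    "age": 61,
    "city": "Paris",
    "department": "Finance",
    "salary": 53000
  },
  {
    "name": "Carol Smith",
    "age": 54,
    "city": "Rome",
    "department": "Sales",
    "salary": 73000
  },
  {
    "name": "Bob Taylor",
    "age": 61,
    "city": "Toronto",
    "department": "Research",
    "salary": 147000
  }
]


Original: 5 records with fields: name, age, city, department, salary
Keep: ['salary', 'age']
Drop: ['name', 'city', 'department']
Result: 5 records, 2 fields each

[
  {
    "salary": 112000,
    "age": 45
  },
  {
    "salary": 111000,
    "age": 32
  },
  {
    "salary": 53000,
    "age": 61
  },
  {
    "salary": 73000,
    "age": 54
  },
  {
    "salary": 147000,
    "age": 61
  }
]


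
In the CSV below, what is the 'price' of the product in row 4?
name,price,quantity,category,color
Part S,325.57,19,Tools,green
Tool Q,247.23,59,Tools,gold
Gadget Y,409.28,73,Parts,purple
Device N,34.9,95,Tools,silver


Query: Row 4 ('Device N'), column 'price'
Value: 34.9

34.9


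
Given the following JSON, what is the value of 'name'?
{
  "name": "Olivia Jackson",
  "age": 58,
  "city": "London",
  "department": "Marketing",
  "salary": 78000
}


Looking up field 'name'
Value: Olivia Jackson

Olivia Jackson


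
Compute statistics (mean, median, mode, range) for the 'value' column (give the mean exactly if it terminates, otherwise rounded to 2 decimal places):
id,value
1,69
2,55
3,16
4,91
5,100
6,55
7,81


Data: [69, 55, 16, 91, 100, 55, 81]
Count: 7
Sum: 467
Mean: 467/7 ≈ 66.71 (rounded to 2 decimal places)
Sorted: [16, 55, 55, 69, 81, 91, 100]
Median: 69.0
Mode: 55 (2 times)
Range: 100 - 16 = 84
Min: 16, Max: 100

mean≈66.71, median=69.0, mode=55, range=84


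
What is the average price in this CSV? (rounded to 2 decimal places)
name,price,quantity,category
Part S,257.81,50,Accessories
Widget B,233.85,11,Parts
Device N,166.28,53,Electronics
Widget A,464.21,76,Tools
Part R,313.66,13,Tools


Computing average price:
Values: [257.81, 233.85, 166.28, 464.21, 313.66]
Sum = 1435.81
Count = 5
Average = 1435.81/5 = 287.162 exactly -> 287.16 (rounded half-up to 2 decimal places)

287.16


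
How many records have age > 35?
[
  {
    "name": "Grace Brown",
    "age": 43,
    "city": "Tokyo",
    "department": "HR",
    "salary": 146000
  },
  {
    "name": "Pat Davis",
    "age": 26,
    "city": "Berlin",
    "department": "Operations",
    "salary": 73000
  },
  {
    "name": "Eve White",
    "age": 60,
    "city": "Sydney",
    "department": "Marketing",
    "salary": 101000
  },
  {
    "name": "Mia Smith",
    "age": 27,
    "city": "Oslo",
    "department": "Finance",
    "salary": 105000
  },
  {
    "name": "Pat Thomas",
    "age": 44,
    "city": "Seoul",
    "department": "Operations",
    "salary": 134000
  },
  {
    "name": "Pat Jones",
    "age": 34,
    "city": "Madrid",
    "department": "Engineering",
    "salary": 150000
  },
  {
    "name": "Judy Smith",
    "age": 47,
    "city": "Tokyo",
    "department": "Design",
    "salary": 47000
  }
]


Data: 7 records
Condition: age > 35

Checking each record:
  Grace Brown: 43 MATCH
  Pat Davis: 26
  Eve White: 60 MATCH
  Mia Smith: 27
  Pat Thomas: 44 MATCH
  Pat Jones: 34
  Judy Smith: 47 MATCH

Count: 4

4


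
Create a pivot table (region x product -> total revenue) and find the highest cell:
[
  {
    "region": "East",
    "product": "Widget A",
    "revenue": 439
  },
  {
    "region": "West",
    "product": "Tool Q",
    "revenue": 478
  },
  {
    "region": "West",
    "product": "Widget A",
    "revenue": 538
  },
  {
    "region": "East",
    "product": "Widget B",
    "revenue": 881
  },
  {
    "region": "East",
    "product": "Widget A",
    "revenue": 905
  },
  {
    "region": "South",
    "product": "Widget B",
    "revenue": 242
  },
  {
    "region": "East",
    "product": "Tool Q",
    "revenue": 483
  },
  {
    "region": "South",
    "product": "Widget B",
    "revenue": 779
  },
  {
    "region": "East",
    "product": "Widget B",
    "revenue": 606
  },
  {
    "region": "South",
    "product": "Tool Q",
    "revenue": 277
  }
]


Pivot: region (rows) x product (columns) -> total revenue

     Tool Q        Widget A      Widget B    
East           483          1344          1487  
South          277             0          1021  
West           478           538             0  

Highest: East / Widget B = $1487

East / Widget B = $1487


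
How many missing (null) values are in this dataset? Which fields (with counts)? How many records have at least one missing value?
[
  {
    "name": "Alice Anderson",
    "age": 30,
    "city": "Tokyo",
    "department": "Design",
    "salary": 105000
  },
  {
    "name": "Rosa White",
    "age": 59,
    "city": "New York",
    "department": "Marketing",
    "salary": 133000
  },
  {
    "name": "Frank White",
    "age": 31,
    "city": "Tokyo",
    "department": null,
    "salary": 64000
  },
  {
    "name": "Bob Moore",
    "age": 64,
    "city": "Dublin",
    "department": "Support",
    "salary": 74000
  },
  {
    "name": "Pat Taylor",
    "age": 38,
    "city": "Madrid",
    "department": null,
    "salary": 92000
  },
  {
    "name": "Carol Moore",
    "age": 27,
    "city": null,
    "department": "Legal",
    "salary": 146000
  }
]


Checking for missing (null) values in 6 records:

  Alice Anderson: complete
  Rosa White: complete
  Frank White: department
  Bob Moore: complete
  Pat Taylor: department
  Carol Moore: city

Per field:
  name: 0 missing
  age: 0 missing
  city: 1 missing
  department: 2 missing
  salary: 0 missing

Total missing values: 3
Records with any missing: 3

3 missing values (city: 1, department: 2); 3 incomplete records


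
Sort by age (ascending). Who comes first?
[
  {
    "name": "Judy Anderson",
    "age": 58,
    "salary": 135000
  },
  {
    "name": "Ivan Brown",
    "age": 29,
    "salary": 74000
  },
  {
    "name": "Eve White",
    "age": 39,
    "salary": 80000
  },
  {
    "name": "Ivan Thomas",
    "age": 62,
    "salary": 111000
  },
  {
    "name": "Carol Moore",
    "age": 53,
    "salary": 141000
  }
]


Sort by: age (ascending)

Sorted order:
  1. Ivan Brown (age = 29)
  2. Eve White (age = 39)
  3. Carol Moore (age = 53)
  4. Judy Anderson (age = 58)
  5. Ivan Thomas (age = 62)

First: Ivan Brown

Ivan Brown


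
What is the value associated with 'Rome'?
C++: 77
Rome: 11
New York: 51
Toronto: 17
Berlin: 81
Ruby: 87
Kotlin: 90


Looking up key 'Rome'
Value: 11

11


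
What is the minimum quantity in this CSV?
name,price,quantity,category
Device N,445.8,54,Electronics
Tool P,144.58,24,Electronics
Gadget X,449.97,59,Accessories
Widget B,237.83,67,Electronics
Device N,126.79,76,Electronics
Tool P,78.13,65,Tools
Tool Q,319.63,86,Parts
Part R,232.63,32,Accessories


Computing minimum quantity:
Values: [54, 24, 59, 67, 76, 65, 86, 32]
Min = 24

24


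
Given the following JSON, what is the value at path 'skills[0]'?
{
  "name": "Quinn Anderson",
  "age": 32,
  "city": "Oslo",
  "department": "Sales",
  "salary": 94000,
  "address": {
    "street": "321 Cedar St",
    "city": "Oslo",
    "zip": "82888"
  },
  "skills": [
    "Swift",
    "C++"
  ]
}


Query: skills[0]
Path: skills -> first element
Value: Swift

Swift


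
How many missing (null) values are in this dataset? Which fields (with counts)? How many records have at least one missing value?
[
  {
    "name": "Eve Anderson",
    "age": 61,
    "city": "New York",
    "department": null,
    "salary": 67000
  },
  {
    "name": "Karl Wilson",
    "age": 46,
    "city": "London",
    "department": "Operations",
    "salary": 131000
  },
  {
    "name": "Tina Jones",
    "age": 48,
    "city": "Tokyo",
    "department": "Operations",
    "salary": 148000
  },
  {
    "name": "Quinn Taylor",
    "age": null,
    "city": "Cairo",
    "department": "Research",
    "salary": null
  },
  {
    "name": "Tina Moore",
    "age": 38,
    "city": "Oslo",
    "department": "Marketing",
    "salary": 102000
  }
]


Checking for missing (null) values in 5 records:

  Eve Anderson: department
  Karl Wilson: complete
  Tina Jones: complete
  Quinn Taylor: age, salary
  Tina Moore: complete

Per field:
  name: 0 missing
  age: 1 missing
  city: 0 missing
  department: 1 missing
  salary: 1 missing

Total missing values: 3
Records with any missing: 2

3 missing values (age: 1, department: 1, salary: 1); 2 incomplete records


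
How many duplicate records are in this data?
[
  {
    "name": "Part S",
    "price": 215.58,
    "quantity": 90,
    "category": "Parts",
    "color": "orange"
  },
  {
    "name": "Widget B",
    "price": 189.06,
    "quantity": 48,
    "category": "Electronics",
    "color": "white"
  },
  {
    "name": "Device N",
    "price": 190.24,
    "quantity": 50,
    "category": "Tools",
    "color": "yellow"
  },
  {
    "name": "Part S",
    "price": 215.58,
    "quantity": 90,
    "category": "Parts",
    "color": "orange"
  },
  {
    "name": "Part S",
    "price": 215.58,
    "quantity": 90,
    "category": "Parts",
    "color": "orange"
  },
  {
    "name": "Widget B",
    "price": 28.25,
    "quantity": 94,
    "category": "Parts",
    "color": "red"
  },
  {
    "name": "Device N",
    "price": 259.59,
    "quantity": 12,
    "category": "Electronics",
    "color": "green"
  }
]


Checking 7 records for duplicates:

  Row 1: Part S ($215.58, qty 90)
  Row 2: Widget B ($189.06, qty 48)
  Row 3: Device N ($190.24, qty 50)
  Row 4: Part S ($215.58, qty 90) <-- DUPLICATE
  Row 5: Part S ($215.58, qty 90) <-- DUPLICATE
  Row 6: Widget B ($28.25, qty 94)
  Row 7: Device N ($259.59, qty 12)

Duplicates found: 2
Unique records: 5

2 duplicates, 5 unique


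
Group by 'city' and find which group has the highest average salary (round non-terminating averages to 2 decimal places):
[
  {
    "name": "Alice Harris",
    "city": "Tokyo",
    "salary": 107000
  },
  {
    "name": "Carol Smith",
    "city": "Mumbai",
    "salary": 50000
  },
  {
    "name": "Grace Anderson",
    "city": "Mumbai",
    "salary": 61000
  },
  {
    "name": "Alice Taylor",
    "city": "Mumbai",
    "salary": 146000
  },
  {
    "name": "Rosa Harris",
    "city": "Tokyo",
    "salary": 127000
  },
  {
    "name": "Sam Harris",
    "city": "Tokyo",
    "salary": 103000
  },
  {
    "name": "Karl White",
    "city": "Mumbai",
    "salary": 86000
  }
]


Group by: city

Groups:
  Mumbai: 4 people, avg salary = 343000/4 = $85750
  Tokyo: 3 people, avg salary = 337000/3 ≈ $112333.33

Highest average salary: Tokyo (≈$112333.33)

Tokyo (≈$112333.33)


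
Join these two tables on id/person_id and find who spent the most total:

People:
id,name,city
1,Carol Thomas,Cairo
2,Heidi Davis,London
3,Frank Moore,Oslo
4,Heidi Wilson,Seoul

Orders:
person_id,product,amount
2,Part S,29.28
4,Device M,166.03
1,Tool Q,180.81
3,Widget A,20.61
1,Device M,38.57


Join on: people.id = orders.person_id

Joined rows:
  Heidi Davis (London) bought Part S for $29.28
  Heidi Wilson (Seoul) bought Device M for $166.03
  Carol Thomas (Cairo) bought Tool Q for $180.81
  Frank Moore (Oslo) bought Widget A for $20.61
  Carol Thomas (Cairo) bought Device M for $38.57

Total per person:
  Carol Thomas: $219.38
  Heidi Wilson: $166.03
  Heidi Davis: $29.28
  Frank Moore: $20.61

Top spender: Carol Thomas ($219.38)

Carol Thomas ($219.38)


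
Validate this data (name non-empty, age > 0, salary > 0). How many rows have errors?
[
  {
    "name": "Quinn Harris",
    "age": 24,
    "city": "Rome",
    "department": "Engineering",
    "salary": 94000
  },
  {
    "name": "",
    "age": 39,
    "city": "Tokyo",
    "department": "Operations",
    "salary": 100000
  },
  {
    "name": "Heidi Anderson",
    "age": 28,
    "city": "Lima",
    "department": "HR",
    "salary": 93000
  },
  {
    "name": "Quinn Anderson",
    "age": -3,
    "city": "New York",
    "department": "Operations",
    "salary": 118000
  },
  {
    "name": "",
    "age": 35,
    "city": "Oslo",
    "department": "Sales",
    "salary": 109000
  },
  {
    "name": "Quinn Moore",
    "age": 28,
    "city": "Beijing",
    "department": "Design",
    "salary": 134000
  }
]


Validating 6 records:
Rules: name non-empty, age > 0, salary > 0

  Row 1 (Quinn Harris): OK
  Row 2 (???): empty name
  Row 3 (Heidi Anderson): OK
  Row 4 (Quinn Anderson): negative age: -3
  Row 5 (???): empty name
  Row 6 (Quinn Moore): OK

Total errors: 3

3 errors


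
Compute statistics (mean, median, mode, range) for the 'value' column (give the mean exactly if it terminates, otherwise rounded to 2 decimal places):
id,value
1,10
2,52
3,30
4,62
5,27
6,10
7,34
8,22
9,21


Data: [10, 52, 30, 62, 27, 10, 34, 22, 21]
Count: 9
Sum: 268
Mean: 268/9 ≈ 29.78 (rounded to 2 decimal places)
Sorted: [10, 10, 21, 22, 27, 30, 34, 52, 62]
Median: 27.0
Mode: 10 (2 times)
Range: 62 - 10 = 52
Min: 10, Max: 62

mean≈29.78, median=27.0, mode=10, range=52


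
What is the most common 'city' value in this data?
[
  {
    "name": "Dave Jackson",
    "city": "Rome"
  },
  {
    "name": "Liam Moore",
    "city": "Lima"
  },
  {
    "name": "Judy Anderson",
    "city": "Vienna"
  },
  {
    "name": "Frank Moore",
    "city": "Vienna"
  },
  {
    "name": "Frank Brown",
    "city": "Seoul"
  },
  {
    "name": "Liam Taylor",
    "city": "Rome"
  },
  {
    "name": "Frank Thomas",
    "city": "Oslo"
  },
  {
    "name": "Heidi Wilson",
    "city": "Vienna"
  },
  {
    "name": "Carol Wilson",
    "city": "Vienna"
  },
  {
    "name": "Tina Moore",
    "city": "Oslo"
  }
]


Counting 'city' values across 10 records:

  Vienna: 4 ####
  Rome: 2 ##
  Oslo: 2 ##
  Lima: 1 #
  Seoul: 1 #

Most common: Vienna (4 times)

Vienna (4 times)


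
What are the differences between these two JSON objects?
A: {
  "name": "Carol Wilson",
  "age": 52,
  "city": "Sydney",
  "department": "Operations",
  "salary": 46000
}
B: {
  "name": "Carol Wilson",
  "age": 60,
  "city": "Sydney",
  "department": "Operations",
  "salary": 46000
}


Comparing each field (in key order):
  name: same
  age: DIFFERENT
  city: same
  department: same
  salary: same
Differences:
  age: 52 -> 60

1 field(s) changed

1 change: age


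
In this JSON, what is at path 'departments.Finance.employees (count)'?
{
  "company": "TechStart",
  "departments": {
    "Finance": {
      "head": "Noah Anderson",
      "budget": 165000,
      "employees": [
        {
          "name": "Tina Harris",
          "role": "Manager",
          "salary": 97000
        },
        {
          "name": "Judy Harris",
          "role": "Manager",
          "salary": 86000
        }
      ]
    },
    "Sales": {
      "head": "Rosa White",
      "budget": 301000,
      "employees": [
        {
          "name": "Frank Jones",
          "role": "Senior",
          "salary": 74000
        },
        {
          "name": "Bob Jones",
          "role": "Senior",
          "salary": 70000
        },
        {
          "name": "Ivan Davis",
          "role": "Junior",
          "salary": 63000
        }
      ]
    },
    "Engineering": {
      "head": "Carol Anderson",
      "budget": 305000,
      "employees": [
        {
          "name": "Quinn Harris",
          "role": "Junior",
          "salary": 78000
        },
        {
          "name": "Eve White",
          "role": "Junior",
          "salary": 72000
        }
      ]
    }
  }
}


Path: departments.Finance.employees (count)

Navigate:
  -> departments
  -> Finance
  -> employees (array, length 2)

2


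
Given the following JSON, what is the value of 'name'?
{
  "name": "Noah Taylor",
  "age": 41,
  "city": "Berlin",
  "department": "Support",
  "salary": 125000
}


Looking up field 'name'
Value: Noah Taylor

Noah Taylor


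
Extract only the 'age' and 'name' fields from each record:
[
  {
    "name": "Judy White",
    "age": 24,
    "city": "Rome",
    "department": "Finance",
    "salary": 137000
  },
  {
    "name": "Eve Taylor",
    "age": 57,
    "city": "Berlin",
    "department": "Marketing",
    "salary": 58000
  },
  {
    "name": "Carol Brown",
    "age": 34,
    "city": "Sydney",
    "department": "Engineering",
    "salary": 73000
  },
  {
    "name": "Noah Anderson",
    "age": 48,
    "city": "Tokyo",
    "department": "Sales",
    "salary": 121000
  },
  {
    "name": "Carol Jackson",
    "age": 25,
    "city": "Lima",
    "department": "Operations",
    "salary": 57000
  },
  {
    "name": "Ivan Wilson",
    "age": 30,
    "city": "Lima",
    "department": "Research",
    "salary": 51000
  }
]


Original: 6 records with fields: name, age, city, department, salary
Keep: ['age', 'name']
Drop: ['city', 'department', 'salary']
Result: 6 records, 2 fields each

[
  {
    "age": 24,
    "name": "Judy White"
  },
  {
    "age": 57,
    "name": "Eve Taylor"
  },
  {
    "age": 34,
    "name": "Carol Brown"
  },
  {
    "age": 48,
    "name": "Noah Anderson"
  },
  {
    "age": 25,
    "name": "Carol Jackson"
  },
  {
    "age": 30,
    "name": "Ivan Wilson"
  }
]


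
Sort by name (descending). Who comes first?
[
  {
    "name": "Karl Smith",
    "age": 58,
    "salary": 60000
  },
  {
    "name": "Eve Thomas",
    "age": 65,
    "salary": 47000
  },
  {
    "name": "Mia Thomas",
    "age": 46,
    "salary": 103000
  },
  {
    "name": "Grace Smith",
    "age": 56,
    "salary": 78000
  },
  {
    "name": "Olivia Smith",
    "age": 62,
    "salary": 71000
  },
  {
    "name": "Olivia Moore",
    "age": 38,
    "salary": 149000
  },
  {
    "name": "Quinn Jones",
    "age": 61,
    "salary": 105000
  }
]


Sort by: name (descending)

Sorted order:
  1. Quinn Jones (name = Quinn Jones)
  2. Olivia Smith (name = Olivia Smith)
  3. Olivia Moore (name = Olivia Moore)
  4. Mia Thomas (name = Mia Thomas)
  5. Karl Smith (name = Karl Smith)
  6. Grace Smith (name = Grace Smith)
  7. Eve Thomas (name = Eve Thomas)

First: Quinn Jones

Quinn Jones


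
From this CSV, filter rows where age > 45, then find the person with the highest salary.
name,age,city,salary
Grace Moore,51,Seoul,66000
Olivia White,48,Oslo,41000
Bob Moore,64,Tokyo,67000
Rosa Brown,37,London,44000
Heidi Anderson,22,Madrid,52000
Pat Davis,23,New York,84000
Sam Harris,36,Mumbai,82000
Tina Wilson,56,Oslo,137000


Filter: age > 45
Sort by: salary (descending)

Filtered records (4):
  Tina Wilson, age 56, salary $137000
  Bob Moore, age 64, salary $67000
  Grace Moore, age 51, salary $66000
  Olivia White, age 48, salary $41000

Highest salary: Tina Wilson ($137000)

Tina Wilson


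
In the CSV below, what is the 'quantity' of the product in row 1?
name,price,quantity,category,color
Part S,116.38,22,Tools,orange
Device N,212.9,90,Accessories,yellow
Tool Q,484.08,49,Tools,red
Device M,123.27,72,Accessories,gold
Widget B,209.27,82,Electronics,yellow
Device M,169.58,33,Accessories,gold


Query: Row 1 ('Part S'), column 'quantity'
Value: 22

22


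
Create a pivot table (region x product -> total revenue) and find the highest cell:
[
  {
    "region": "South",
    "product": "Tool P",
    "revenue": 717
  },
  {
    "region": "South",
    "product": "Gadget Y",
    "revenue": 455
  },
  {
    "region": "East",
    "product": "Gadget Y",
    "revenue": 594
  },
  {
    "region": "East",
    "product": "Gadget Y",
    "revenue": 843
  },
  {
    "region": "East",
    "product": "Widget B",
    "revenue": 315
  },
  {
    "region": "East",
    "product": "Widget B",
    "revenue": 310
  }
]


Pivot: region (rows) x product (columns) -> total revenue

     Gadget Y      Tool P        Widget B    
East          1437             0           625  
South          455           717             0  

Highest: East / Gadget Y = $1437

East / Gadget Y = $1437


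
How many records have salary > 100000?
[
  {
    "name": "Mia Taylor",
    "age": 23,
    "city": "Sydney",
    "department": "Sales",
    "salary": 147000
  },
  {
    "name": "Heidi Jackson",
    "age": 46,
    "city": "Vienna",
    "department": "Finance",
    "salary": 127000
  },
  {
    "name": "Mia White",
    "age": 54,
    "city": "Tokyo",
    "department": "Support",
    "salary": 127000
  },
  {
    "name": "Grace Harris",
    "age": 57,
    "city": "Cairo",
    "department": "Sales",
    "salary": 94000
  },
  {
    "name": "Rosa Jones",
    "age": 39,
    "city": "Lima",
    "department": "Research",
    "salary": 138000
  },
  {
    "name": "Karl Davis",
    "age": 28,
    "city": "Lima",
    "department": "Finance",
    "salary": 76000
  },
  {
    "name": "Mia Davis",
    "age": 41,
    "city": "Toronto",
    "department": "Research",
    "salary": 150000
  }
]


Data: 7 records
Condition: salary > 100000

Checking each record:
  Mia Taylor: 147000 MATCH
  Heidi Jackson: 127000 MATCH
  Mia White: 127000 MATCH
  Grace Harris: 94000
  Rosa Jones: 138000 MATCH
  Karl Davis: 76000
  Mia Davis: 150000 MATCH

Count: 5

5


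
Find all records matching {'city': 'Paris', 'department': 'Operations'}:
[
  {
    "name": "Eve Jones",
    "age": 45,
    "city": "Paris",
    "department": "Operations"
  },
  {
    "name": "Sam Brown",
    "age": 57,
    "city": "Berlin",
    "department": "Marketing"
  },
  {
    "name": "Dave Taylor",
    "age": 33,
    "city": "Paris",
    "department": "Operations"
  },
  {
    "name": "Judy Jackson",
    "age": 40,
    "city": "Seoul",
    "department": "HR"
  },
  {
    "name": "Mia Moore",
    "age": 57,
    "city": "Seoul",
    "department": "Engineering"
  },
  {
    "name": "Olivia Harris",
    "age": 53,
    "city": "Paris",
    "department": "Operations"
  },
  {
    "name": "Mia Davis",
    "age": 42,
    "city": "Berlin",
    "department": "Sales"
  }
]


Search criteria: {'city': 'Paris', 'department': 'Operations'}

Checking 7 records:
  Eve Jones: {city: Paris, department: Operations} <-- MATCH
  Sam Brown: {city: Berlin, department: Marketing}
  Dave Taylor: {city: Paris, department: Operations} <-- MATCH
  Judy Jackson: {city: Seoul, department: HR}
  Mia Moore: {city: Seoul, department: Engineering}
  Olivia Harris: {city: Paris, department: Operations} <-- MATCH
  Mia Davis: {city: Berlin, department: Sales}

Matches: ["Eve Jones", "Dave Taylor", "Olivia Harris"]

["Eve Jones", "Dave Taylor", "Olivia Harris"]


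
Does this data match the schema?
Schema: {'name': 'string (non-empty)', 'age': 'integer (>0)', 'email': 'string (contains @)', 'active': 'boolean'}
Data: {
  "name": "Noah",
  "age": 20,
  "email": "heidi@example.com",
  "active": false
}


Validating each field against schema:
  name: OK (non-empty string)
  age: OK (positive integer)
  email: OK (string with @)
  active: OK (boolean)

Result: VALID

VALID


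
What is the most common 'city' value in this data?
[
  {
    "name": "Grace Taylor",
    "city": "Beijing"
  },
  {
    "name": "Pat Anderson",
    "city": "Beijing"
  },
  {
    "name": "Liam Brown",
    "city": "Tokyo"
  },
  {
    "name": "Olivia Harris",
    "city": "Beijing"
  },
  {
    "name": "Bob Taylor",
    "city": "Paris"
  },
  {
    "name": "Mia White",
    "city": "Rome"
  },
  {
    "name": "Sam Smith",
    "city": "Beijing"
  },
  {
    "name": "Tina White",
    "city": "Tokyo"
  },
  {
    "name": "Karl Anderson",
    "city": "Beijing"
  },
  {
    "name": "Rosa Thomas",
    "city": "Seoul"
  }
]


Counting 'city' values across 10 records:

  Beijing: 5 #####
  Tokyo: 2 ##
  Paris: 1 #
  Rome: 1 #
  Seoul: 1 #

Most common: Beijing (5 times)

Beijing (5 times)


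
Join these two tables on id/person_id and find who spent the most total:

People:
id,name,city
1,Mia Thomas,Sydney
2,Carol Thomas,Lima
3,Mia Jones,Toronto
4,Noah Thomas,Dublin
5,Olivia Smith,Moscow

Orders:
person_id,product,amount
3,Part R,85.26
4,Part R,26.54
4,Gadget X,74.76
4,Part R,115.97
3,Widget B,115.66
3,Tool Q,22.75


Join on: people.id = orders.person_id

Joined rows:
  Mia Jones (Toronto) bought Part R for $85.26
  Noah Thomas (Dublin) bought Part R for $26.54
  Noah Thomas (Dublin) bought Gadget X for $74.76
  Noah Thomas (Dublin) bought Part R for $115.97
  Mia Jones (Toronto) bought Widget B for $115.66
  Mia Jones (Toronto) bought Tool Q for $22.75

Total per person:
  Mia Jones: $223.67
  Noah Thomas: $217.27

Top spender: Mia Jones ($223.67)

Mia Jones ($223.67)


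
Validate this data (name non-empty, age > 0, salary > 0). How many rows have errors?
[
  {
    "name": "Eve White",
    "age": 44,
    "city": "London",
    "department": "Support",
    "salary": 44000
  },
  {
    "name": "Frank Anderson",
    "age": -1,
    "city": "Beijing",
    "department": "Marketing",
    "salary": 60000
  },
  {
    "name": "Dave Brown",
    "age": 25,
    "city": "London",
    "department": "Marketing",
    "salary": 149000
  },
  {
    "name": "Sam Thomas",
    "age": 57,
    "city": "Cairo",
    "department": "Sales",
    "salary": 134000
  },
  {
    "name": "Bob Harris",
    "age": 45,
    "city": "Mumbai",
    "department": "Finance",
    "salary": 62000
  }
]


Validating 5 records:
Rules: name non-empty, age > 0, salary > 0

  Row 1 (Eve White): OK
  Row 2 (Frank Anderson): negative age: -1
  Row 3 (Dave Brown): OK
  Row 4 (Sam Thomas): OK
  Row 5 (Bob Harris): OK

Total errors: 1

1 errors


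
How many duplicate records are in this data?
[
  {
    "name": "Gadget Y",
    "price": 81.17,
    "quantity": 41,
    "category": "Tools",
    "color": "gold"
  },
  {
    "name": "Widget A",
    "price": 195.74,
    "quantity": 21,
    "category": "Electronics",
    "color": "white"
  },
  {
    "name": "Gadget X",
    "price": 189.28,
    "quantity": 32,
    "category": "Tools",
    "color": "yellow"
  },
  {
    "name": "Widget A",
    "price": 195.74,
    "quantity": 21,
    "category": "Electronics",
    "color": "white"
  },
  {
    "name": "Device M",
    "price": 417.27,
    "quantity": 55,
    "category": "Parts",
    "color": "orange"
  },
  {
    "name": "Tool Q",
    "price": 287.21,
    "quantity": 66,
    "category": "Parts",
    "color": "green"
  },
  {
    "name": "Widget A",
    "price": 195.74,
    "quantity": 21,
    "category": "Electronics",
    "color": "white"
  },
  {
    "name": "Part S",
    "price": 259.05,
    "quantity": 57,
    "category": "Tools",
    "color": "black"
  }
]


Checking 8 records for duplicates:

  Row 1: Gadget Y ($81.17, qty 41)
  Row 2: Widget A ($195.74, qty 21)
  Row 3: Gadget X ($189.28, qty 32)
  Row 4: Widget A ($195.74, qty 21) <-- DUPLICATE
  Row 5: Device M ($417.27, qty 55)
  Row 6: Tool Q ($287.21, qty 66)
  Row 7: Widget A ($195.74, qty 21) <-- DUPLICATE
  Row 8: Part S ($259.05, qty 57)

Duplicates found: 2
Unique records: 6

2 duplicates, 6 unique


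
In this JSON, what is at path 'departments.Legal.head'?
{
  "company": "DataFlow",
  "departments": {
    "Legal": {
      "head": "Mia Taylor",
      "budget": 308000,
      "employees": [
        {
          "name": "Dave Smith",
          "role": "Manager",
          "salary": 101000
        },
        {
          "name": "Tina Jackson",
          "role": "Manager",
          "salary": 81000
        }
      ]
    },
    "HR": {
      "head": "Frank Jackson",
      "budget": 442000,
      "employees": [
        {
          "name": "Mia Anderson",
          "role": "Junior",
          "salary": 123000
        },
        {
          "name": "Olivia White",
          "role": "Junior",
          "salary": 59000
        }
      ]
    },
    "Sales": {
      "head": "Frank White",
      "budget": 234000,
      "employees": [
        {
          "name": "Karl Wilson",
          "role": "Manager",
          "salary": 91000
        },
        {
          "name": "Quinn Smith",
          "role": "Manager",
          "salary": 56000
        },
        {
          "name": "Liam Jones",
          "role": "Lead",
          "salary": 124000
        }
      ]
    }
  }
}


Path: departments.Legal.head

Navigate:
  -> departments
  -> Legal
  -> head = 'Mia Taylor'

Mia Taylor


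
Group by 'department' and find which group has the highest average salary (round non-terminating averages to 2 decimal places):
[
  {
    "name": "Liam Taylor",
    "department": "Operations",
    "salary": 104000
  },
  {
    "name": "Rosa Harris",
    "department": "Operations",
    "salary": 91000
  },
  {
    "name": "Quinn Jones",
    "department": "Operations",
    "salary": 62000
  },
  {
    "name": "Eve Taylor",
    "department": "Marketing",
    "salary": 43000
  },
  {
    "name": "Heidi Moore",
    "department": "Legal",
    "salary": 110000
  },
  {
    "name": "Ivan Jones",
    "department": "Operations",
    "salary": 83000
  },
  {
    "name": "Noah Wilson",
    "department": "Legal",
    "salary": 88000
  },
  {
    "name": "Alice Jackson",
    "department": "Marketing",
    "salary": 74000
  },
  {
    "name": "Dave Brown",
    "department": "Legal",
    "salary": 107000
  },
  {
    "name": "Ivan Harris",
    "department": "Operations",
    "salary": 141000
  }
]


Group by: department

Groups:
  Legal: 3 people, avg salary = 305000/3 ≈ $101666.67
  Marketing: 2 people, avg salary = 117000/2 = $58500
  Operations: 5 people, avg salary = 481000/5 = $96200

Highest average salary: Legal (≈$101666.67)

Legal (≈$101666.67)


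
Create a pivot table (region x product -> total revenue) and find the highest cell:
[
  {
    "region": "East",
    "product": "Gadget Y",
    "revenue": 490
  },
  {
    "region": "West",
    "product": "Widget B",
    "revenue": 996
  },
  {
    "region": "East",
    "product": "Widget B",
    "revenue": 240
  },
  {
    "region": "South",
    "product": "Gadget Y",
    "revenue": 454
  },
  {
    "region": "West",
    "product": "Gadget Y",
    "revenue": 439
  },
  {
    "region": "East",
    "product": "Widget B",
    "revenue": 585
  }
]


Pivot: region (rows) x product (columns) -> total revenue

     Gadget Y      Widget B    
East           490           825  
South          454             0  
West           439           996  

Highest: West / Widget B = $996

West / Widget B = $996


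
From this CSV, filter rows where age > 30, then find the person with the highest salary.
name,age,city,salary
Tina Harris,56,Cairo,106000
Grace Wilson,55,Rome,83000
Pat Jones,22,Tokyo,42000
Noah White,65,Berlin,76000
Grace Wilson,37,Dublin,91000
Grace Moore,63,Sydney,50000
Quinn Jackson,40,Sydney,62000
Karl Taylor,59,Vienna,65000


Filter: age > 30
Sort by: salary (descending)

Filtered records (7):
  Tina Harris, age 56, salary $106000
  Grace Wilson, age 37, salary $91000
  Grace Wilson, age 55, salary $83000
  Noah White, age 65, salary $76000
  Karl Taylor, age 59, salary $65000
  Quinn Jackson, age 40, salary $62000
  Grace Moore, age 63, salary $50000

Highest salary: Tina Harris ($106000)

Tina Harris


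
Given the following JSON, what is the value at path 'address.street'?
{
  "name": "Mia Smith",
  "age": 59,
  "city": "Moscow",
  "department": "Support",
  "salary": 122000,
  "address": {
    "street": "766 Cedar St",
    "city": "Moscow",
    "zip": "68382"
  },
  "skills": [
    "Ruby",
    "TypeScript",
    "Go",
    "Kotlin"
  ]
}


Query: address.street
Path: address -> street
Value: 766 Cedar St

766 Cedar St


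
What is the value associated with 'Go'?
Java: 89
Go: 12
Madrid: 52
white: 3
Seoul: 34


Looking up key 'Go'
Value: 12

12


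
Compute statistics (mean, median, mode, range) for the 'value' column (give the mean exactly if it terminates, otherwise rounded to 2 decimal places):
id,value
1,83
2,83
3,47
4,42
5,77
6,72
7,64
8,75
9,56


Data: [83, 83, 47, 42, 77, 72, 64, 75, 56]
Count: 9
Sum: 599
Mean: 599/9 ≈ 66.56 (rounded to 2 decimal places)
Sorted: [42, 47, 56, 64, 72, 75, 77, 83, 83]
Median: 72.0
Mode: 83 (2 times)
Range: 83 - 42 = 41
Min: 42, Max: 83

mean≈66.56, median=72.0, mode=83, range=41


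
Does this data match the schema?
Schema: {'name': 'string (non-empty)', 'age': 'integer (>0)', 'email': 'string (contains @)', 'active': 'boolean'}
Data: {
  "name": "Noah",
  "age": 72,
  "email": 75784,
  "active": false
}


Validating each field against schema:
  name: OK (non-empty string)
  age: OK (positive integer)
  email: FAIL (75784 is not a string)
  active: OK (boolean)

Result: INVALID (1 error: email)

INVALID (1 error: email)


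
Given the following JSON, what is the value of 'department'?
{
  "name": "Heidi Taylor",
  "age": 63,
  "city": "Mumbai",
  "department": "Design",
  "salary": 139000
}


Looking up field 'department'
Value: Design

Design


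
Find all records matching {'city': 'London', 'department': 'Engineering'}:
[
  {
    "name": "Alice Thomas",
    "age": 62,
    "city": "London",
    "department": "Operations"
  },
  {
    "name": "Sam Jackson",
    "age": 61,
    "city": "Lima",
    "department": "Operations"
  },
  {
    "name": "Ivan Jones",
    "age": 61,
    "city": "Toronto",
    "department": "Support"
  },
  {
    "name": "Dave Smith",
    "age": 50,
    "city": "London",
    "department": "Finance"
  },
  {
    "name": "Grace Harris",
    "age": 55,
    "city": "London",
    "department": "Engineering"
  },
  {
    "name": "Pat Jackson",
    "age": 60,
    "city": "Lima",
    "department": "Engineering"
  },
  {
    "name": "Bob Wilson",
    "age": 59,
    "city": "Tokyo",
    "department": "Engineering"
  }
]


Search criteria: {'city': 'London', 'department': 'Engineering'}

Checking 7 records:
  Alice Thomas: {city: London, department: Operations}
  Sam Jackson: {city: Lima, department: Operations}
  Ivan Jones: {city: Toronto, department: Support}
  Dave Smith: {city: London, department: Finance}
  Grace Harris: {city: London, department: Engineering} <-- MATCH
  Pat Jackson: {city: Lima, department: Engineering}
  Bob Wilson: {city: Tokyo, department: Engineering}

Matches: ["Grace Harris"]

["Grace Harris"]


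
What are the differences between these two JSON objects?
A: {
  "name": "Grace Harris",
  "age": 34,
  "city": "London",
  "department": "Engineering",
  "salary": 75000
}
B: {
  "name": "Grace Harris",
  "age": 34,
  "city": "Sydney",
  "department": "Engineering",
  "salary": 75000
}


Comparing each field (in key order):
  name: same
  age: same
  city: DIFFERENT
  department: same
  salary: same
Differences:
  city: London -> Sydney

1 field(s) changed

1 change: city


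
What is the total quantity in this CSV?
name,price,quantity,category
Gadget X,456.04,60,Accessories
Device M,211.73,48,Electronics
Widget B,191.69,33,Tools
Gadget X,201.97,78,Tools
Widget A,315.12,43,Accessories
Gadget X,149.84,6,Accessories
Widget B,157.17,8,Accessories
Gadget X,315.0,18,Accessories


Computing total quantity:
Values: [60, 48, 33, 78, 43, 6, 8, 18]
Sum = 294

294


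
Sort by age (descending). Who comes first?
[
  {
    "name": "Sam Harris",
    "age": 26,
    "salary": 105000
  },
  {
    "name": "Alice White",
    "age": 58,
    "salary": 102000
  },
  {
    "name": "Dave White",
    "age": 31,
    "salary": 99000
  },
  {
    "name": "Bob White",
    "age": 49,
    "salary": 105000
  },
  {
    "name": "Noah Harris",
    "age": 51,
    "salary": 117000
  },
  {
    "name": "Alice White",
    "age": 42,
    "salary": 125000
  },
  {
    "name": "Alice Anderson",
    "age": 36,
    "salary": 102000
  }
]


Sort by: age (descending)

Sorted order:
  1. Alice White (age = 58)
  2. Noah Harris (age = 51)
  3. Bob White (age = 49)
  4. Alice White (age = 42)
  5. Alice Anderson (age = 36)
  6. Dave White (age = 31)
  7. Sam Harris (age = 26)

First: Alice White

Alice White


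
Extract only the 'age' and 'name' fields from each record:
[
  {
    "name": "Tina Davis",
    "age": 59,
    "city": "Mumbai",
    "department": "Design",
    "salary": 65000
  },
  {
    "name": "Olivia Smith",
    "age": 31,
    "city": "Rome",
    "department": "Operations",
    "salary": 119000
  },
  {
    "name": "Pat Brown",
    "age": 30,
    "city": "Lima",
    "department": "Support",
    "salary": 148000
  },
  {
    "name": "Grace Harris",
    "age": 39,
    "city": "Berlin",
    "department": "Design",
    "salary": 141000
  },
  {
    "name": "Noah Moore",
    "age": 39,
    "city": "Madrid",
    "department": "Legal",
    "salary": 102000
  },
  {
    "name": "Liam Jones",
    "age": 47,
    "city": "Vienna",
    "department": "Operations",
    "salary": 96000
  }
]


Original: 6 records with fields: name, age, city, department, salary
Keep: ['age', 'name']
Drop: ['city', 'department', 'salary']
Result: 6 records, 2 fields each

[
  {
    "age": 59,
    "name": "Tina Davis"
  },
  {
    "age": 31,
    "name": "Olivia Smith"
  },
  {
    "age": 30,
    "name": "Pat Brown"
  },
  {
    "age": 39,
    "name": "Grace Harris"
  },
  {
    "age": 39,
    "name": "Noah Moore"
  },
  {
    "age": 47,
    "name": "Liam Jones"
  }
]


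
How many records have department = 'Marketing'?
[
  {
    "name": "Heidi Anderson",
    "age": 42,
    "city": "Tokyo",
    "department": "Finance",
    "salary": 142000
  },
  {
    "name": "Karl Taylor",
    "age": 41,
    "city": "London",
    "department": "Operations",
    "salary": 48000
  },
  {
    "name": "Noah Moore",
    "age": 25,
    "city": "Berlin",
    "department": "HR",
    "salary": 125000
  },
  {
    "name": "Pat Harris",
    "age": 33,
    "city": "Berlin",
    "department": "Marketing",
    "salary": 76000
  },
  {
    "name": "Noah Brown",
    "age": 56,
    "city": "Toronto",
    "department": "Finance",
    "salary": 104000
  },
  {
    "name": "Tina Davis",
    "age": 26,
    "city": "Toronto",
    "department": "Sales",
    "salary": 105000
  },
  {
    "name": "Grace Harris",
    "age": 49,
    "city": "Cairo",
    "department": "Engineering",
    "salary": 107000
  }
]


Data: 7 records
Condition: department = 'Marketing'

Checking each record:
  Heidi Anderson: Finance
  Karl Taylor: Operations
  Noah Moore: HR
  Pat Harris: Marketing MATCH
  Noah Brown: Finance
  Tina Davis: Sales
  Grace Harris: Engineering

Count: 1

1
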